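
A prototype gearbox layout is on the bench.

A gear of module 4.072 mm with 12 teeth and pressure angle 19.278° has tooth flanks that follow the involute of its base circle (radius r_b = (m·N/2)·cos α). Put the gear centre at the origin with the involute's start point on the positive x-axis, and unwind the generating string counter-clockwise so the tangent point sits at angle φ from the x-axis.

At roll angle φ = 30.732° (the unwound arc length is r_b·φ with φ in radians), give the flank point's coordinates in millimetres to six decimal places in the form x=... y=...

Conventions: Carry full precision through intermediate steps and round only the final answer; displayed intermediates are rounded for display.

class = single-mesh tooth geometry [base-circle involute, m = 4.072, 12T]
pitch radius r_p = m·N/2 = 4.072·12/2 = 24.432000
base radius r_b = r_p·cos α = 24.432000·cos 19.278° = 23.062044
roll angle φ = 30.732° = 0.53637459 rad
x = r_b·(cos φ + φ·sin φ) = 26.144673
y = r_b·(sin φ − φ·cos φ) = 1.152484

x=26.144673 y=1.152484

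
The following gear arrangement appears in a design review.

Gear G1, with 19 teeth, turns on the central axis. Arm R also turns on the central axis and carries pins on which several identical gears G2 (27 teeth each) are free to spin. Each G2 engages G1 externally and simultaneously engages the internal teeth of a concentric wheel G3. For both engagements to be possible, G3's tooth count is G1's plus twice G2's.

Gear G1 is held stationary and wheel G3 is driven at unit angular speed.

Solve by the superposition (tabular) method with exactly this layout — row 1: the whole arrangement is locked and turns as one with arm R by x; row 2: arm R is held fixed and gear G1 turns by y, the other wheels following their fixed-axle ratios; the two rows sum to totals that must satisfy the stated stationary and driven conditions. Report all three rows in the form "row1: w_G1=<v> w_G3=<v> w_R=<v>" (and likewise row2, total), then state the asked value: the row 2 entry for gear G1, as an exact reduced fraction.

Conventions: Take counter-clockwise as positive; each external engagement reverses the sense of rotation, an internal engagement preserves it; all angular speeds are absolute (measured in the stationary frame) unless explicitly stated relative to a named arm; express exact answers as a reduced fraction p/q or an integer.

row1: w_G1=73/92 w_G3=73/92 w_R=73/92
row2: w_G1=-73/92 w_G3=19/92 w_R=0
total: w_G1=0 w_G3=1 w_R=73/92
asked value: -73/92

class = planetary set [G3 = 19+2·27 = 73; Willis about the carrier]
row 1 (train locked, turned with arm): all members turn x
row 2 — arm fixed, fixed-axis ratios: sun y, ring −(19/73)·y, arm 0
boundary: total ω_sun = x + y = 0 and total ω_ring = x − (19/73)·y = 1  ⇒  y = -73/92, x = 73/92
row 2 ring = −(19/73)·(-73/92) = 19/92
totals (row 1 + row 2): sun 73/92 + (-73/92) = 0, ring 73/92 + 19/92 = 1, arm 73/92 + 0 = 73/92
asked cell (row2, sun) = -73/92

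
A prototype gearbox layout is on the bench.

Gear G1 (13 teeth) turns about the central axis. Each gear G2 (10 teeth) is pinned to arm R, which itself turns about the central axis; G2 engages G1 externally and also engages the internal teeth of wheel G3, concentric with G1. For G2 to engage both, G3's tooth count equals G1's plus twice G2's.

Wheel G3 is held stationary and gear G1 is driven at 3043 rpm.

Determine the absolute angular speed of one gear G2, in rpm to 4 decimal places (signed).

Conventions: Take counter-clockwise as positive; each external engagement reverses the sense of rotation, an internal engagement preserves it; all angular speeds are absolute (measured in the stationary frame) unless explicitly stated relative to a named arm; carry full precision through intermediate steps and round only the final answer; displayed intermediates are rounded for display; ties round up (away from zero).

recognized (axles ride arm R): planetary set, 13/10/33 teeth
normalise by the input: solve with ω_sun = 1, then scale by 3043 rpm
ring teeth: 13 + 2·10 = 33
13(ω_sun−ω_arm) = −33(ω_ring−ω_arm),  ω_ring = 0, ω_sun = 1
13(1−ω_arm) = −33(0−ω_arm)  ⇒  46·ω_arm = 13  ⇒  ω_arm = 13/46
sun–planet mesh: 13·(1−13/46) = −10·(ω_p−ω_arm)  ⇒  ω_p−ω_arm = -429/460
ω_p = 13/46 − 429/460 = -13/20
scale: ω_p = -13/20 × 3043 rpm = -1977.9500 rpm

-1977.9500 rpm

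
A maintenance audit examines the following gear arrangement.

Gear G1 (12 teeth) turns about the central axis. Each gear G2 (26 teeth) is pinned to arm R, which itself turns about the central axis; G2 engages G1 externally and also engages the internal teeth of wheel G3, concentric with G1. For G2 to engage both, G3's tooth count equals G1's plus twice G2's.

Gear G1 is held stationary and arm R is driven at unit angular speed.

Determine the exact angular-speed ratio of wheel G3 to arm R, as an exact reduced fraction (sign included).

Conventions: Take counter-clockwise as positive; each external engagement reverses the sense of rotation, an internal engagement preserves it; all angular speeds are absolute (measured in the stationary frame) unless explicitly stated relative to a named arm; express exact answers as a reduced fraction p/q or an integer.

planetary set (12T centre, 26T on arm, 64T internal) — Willis relation
ring teeth: 12 + 2·26 = 64
12(ω_sun−ω_arm) = −64(ω_ring−ω_arm),  ω_sun = 0, ω_arm = 1
ω_ring = 1 − (12/64)(0−1) = 19/16
ω_out/ω_in = 19/16

19/16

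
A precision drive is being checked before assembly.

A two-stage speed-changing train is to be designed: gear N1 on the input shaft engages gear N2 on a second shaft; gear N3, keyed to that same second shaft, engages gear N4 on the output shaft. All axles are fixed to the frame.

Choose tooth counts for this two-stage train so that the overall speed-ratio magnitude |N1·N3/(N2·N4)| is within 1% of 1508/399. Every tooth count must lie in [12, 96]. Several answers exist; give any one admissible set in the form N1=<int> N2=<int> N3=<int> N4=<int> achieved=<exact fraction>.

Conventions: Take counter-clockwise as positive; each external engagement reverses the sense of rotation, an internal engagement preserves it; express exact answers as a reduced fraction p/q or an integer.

N1=26 N2=19 N3=58 N4=21 achieved=1508/399

design class (target 1508/399): fixed-axis compound train
target = 1508/399 in lowest terms: an exact hit needs N1·N3 = k·1508 and N2·N4 = k·399 for one integer k, every count in [12, 96]; additionally prefer no 1:1 stage (N1 ≠ N2, N3 ≠ N4)
k = 1: N1·N3 = 1508 = 26·58, N2·N4 = 399 = 19·21
achieved = 26·58/(19·21) = 1508/399; |achieved − target| = 0 ≤ 377/9975 ✓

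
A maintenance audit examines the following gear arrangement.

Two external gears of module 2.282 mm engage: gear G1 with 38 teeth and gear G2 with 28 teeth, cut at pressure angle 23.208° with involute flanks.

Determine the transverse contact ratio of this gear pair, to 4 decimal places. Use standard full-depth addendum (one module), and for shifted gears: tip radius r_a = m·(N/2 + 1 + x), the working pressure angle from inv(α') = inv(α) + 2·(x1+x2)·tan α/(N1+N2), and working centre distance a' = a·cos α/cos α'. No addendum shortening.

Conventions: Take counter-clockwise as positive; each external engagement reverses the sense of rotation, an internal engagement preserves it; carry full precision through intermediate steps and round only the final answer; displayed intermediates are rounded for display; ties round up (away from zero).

single-mesh involute tooth geometry (38T engaging 28T at module 2.282)
base radii: r_b1 = 39.849485, r_b2 = 29.362778
tip radii: r_a1 = 45.640000, r_a2 = 34.230000
no profile shift: α' = α, a' = a
action lengths: √(r_a1²−r_b1²) = 22.249228, √(r_a2²−r_b2²) = 17.593185
base pitch p_b = π·m·cos α = 6.588992
CR = (22.249228 + 17.593185 − 75.306000·sin 23.20800°)/6.588992 = 1.542961
contact ratio ≈ 1.5430

1.5430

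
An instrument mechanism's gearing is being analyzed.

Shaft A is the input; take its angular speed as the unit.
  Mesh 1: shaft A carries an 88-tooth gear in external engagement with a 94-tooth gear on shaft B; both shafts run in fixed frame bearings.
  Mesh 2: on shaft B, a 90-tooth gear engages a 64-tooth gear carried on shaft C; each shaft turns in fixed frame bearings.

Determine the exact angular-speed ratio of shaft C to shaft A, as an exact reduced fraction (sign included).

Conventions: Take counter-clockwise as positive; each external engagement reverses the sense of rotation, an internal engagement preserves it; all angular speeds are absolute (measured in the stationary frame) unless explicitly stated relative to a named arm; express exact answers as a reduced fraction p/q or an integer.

495/376

class = fixed-axis compound train [2 meshes; 2 ratios multiply, 2 sense flips]
mesh 1 [88T→94T]: running ratio 44/47, sense −
mesh 2 [90T→64T]: running ratio 495/376, sense +
ω_out/ω_in = 495/376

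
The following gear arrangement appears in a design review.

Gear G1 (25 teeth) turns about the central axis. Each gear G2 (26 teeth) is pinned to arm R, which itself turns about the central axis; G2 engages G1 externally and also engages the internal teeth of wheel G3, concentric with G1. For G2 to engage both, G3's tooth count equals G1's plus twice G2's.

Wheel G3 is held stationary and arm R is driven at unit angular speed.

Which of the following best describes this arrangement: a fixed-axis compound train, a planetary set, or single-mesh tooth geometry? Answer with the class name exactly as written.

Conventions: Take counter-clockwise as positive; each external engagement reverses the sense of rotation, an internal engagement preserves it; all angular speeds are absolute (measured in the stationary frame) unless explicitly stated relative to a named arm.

planetary set

recognized (axles ride arm R): planetary set, 25/26/77 teeth
classification: planetary set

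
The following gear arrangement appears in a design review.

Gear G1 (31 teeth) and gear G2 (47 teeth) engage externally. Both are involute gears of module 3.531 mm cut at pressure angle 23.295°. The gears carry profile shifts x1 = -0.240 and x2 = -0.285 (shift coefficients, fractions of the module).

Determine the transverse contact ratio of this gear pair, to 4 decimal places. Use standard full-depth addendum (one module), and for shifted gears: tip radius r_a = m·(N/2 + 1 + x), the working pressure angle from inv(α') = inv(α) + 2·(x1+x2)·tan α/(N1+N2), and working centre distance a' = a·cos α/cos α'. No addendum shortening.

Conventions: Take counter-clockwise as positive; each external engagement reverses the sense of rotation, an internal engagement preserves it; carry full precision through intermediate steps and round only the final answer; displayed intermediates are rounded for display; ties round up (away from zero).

1.6803

topology: single-mesh involute geometry — m = 3.531, 31T/47T pair
base radii: r_b1 = 50.268919, r_b2 = 76.214167
tip radii: r_a1 = 57.414060, r_a2 = 85.503165
inv(α') = inv(23.295°) + 2·(-0.240-0.285)·tan α/(31+47) = 0.01819408  ⇒  α' = 21.32466°
a' = a·cos α / cos α' = 137.7090·cos 23.295°/cos 21.32466° = 135.779237
action lengths: √(r_a1²−r_b1²) = 27.738243, √(r_a2²−r_b2²) = 38.758121
base pitch p_b = π·m·cos α = 10.188675
CR = (27.738243 + 38.758121 − 135.779237·sin 21.32466°)/10.188675 = 1.680292
contact ratio ≈ 1.6803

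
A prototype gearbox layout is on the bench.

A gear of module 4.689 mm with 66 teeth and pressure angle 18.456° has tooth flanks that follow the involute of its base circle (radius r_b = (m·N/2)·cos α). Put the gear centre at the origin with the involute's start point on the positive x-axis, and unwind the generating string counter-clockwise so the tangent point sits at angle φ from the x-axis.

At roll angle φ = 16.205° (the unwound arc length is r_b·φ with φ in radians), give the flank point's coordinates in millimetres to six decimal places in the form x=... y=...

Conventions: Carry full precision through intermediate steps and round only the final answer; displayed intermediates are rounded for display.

x=152.532172 y=1.098101

single-mesh involute tooth geometry (66T wheel at module 4.689)
pitch radius r_p = m·N/2 = 4.689·66/2 = 154.737000
base radius r_b = r_p·cos α = 154.737000·cos 18.456° = 146.778419
roll angle φ = 16.205° = 0.28283061 rad
x = r_b·(cos φ + φ·sin φ) = 152.532172
y = r_b·(sin φ − φ·cos φ) = 1.098101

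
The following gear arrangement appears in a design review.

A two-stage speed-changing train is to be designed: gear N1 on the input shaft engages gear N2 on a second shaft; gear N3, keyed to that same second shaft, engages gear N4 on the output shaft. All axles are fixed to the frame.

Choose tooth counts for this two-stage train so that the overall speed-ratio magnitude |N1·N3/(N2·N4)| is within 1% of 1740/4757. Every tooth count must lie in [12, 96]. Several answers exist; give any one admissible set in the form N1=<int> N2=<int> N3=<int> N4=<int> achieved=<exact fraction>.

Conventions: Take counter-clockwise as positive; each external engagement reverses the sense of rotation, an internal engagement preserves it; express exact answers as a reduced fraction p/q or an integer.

N1=20 N2=67 N3=87 N4=71 achieved=1740/4757

topology: fixed-axis compound train — 2 stages, target 1740/4757
target = 1740/4757 in lowest terms: an exact hit needs N1·N3 = k·1740 and N2·N4 = k·4757 for one integer k, every count in [12, 96]; additionally prefer no 1:1 stage (N1 ≠ N2, N3 ≠ N4)
k = 1: N1·N3 = 1740 = 20·87, N2·N4 = 4757 = 67·71
achieved = 20·87/(67·71) = 1740/4757; |achieved − target| = 0 ≤ 87/23785 ✓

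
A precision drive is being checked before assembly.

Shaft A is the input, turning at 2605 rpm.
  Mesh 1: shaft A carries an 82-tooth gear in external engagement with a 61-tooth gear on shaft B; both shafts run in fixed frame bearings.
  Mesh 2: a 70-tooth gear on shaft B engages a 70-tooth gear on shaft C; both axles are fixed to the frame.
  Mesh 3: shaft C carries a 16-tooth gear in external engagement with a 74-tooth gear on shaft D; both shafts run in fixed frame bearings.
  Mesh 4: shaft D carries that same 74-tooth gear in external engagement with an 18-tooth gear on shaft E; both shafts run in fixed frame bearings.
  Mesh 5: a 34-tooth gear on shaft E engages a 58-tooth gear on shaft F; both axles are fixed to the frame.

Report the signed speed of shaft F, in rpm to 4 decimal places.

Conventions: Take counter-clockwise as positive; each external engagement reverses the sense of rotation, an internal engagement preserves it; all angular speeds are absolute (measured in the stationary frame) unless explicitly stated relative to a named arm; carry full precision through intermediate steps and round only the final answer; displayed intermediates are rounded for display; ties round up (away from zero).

-1824.6944 rpm

class = fixed-axis compound train [5 meshes; 5 ratios multiply, 5 sense flips]
mesh 1 [82T→61T]: ω = 2605.0000×82/61 = 3501.8033 rpm, sense flips to −
mesh 2 [70T→70T]: ω = 3501.8033×70/70 = 3501.8033 rpm, sense flips to +
mesh 3 [16T→74T]: ω = 3501.8033×16/74 = 757.1467 rpm, sense flips to −
mesh 4 [74T→18T]: ω = 757.1467×74/18 = 3112.7140 rpm, sense flips to +
mesh 5 [34T→58T]: ω = 3112.7140×34/58 = 1824.6944 rpm, sense flips to −
signed output speed = -1824.6944 rpm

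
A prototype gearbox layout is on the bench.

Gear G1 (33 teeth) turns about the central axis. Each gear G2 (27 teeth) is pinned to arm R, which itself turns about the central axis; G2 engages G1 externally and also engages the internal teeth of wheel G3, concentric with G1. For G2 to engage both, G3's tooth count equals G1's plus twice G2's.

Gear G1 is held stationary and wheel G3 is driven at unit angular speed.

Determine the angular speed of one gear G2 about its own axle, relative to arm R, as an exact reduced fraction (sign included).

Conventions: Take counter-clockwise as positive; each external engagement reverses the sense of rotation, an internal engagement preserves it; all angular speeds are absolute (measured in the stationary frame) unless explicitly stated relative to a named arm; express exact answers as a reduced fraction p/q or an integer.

319/360

planetary set (33T centre, 27T on arm, 87T internal) — Willis relation
ring teeth: 33 + 2·27 = 87
33(ω_sun−ω_arm) = −87(ω_ring−ω_arm),  ω_sun = 0, ω_ring = 1
33(0−ω_arm) = −87(1−ω_arm)  ⇒  120·ω_arm = 87  ⇒  ω_arm = 29/40
sun–planet mesh: 33·(0−29/40) = −27·(ω_p−ω_arm)  ⇒  ω_p−ω_arm = 319/360
exact speed ratio = 319/360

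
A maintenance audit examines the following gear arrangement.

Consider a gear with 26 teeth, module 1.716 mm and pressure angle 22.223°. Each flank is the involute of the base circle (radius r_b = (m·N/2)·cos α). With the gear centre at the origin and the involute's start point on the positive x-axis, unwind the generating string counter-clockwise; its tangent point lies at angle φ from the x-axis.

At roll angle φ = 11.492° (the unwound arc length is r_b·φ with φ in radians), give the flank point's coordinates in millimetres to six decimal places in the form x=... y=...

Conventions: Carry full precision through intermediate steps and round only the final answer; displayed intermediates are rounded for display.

topology: single-mesh involute geometry — m = 1.716, N = 26
pitch radius r_p = m·N/2 = 1.716·26/2 = 22.308000
base radius r_b = r_p·cos α = 22.308000·cos 22.223° = 20.650936
roll angle φ = 11.492° = 0.20057324 rad
x = r_b·(cos φ + φ·sin φ) = 21.062157
y = r_b·(sin φ − φ·cos φ) = 0.055321

x=21.062157 y=0.055321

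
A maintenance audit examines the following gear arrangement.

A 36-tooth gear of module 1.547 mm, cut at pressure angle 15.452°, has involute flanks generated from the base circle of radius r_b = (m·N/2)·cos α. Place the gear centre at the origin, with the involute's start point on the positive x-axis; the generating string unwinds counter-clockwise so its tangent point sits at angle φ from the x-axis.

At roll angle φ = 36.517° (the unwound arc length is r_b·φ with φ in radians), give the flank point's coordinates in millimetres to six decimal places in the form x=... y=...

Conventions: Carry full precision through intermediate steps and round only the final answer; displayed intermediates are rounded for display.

class = single-mesh tooth geometry [base-circle involute, m = 1.547, 36T]
pitch radius r_p = m·N/2 = 1.547·36/2 = 27.846000
base radius r_b = r_p·cos α = 27.846000·cos 15.452° = 26.839478
roll angle φ = 36.517° = 0.63734188 rad
x = r_b·(cos φ + φ·sin φ) = 31.749434
y = r_b·(sin φ − φ·cos φ) = 2.223440

x=31.749434 y=2.223440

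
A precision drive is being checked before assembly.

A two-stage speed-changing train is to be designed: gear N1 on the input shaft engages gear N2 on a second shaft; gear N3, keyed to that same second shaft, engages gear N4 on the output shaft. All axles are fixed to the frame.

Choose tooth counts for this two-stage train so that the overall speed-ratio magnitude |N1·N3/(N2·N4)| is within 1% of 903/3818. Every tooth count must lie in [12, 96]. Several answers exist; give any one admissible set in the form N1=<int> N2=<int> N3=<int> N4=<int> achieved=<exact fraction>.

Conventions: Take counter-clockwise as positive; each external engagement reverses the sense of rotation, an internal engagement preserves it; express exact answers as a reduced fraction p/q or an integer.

design class (target 903/3818): fixed-axis compound train
target = 903/3818 in lowest terms: an exact hit needs N1·N3 = k·903 and N2·N4 = k·3818 for one integer k, every count in [12, 96]; additionally prefer no 1:1 stage (N1 ≠ N2, N3 ≠ N4)
k = 1: N1·N3 = 903 = 21·43, N2·N4 = 3818 = 46·83
achieved = 21·43/(46·83) = 903/3818; |achieved − target| = 0 ≤ 903/381800 ✓

N1=21 N2=46 N3=43 N4=83 achieved=903/3818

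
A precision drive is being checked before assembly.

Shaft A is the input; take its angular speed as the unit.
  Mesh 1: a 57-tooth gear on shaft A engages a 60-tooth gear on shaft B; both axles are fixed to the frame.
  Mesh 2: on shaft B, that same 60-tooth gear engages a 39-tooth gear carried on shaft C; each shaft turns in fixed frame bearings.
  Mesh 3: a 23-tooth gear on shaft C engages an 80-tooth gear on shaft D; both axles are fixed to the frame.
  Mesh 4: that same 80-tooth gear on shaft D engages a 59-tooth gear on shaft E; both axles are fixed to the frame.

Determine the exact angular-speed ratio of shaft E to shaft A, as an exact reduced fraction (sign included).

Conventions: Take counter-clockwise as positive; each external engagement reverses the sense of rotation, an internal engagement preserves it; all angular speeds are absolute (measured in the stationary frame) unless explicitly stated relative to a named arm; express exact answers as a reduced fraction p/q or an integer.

437/767

class = fixed-axis compound train [4 meshes; 4 ratios multiply, 4 sense flips]
mesh 1 [57T→60T]: running ratio 19/20, sense −
mesh 2 [60T→39T]: running ratio 19/13, sense +
mesh 3 [23T→80T]: running ratio 437/1040, sense −
mesh 4 [80T→59T]: running ratio 437/767, sense +
ω_out/ω_in = 437/767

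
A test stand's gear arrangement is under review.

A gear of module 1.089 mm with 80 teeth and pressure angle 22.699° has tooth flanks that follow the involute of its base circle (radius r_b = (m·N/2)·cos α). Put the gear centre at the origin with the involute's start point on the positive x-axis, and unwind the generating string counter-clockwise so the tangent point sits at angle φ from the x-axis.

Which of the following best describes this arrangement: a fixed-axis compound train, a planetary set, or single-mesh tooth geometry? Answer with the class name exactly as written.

single-mesh tooth geometry

topology: single-mesh involute geometry — m = 1.089, N = 80
classification: single-mesh tooth geometry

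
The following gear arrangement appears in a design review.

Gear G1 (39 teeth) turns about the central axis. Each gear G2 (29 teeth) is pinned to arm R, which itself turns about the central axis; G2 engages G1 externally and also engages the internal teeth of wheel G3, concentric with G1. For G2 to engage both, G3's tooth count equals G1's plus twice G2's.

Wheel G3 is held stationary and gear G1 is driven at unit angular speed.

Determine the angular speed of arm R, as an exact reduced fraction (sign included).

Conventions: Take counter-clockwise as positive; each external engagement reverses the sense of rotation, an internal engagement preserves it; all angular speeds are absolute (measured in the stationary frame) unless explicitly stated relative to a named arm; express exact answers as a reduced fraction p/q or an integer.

planetary set (39T centre, 29T on arm, 97T internal) — Willis relation
ring teeth: 39 + 2·29 = 97
39(ω_sun−ω_arm) = −97(ω_ring−ω_arm),  ω_ring = 0, ω_sun = 1
39(1−ω_arm) = −97(0−ω_arm)  ⇒  136·ω_arm = 39  ⇒  ω_arm = 39/136
exact speed ratio = 39/136

39/136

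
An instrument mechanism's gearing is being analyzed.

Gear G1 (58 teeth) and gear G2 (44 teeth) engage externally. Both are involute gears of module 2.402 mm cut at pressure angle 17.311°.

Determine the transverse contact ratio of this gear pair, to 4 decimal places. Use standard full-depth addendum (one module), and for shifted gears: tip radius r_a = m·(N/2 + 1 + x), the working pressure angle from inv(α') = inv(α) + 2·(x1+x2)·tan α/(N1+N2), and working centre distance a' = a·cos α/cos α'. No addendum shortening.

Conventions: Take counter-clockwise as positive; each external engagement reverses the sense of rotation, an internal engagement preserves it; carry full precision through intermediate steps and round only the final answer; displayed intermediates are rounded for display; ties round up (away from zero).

class = single-mesh tooth geometry [involute pair 58T × 44T, m = 2.402]
base radii: r_b1 = 66.502750, r_b2 = 50.450362
tip radii: r_a1 = 72.060000, r_a2 = 55.246000
no profile shift: α' = α, a' = a
action lengths: √(r_a1²−r_b1²) = 27.749376, √(r_a2²−r_b2²) = 22.514029
base pitch p_b = π·m·cos α = 7.204295
CR = (27.749376 + 22.514029 − 122.502000·sin 17.31100°)/7.204295 = 1.917181
contact ratio ≈ 1.9172

1.9172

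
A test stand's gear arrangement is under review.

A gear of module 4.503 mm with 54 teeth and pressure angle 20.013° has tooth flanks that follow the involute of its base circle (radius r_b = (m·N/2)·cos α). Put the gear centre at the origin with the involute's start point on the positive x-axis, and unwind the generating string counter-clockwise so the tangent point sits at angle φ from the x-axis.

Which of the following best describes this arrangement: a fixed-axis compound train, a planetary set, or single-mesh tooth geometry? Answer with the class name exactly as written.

topology: single-mesh involute geometry — m = 4.503, N = 54
classification: single-mesh tooth geometry

single-mesh tooth geometry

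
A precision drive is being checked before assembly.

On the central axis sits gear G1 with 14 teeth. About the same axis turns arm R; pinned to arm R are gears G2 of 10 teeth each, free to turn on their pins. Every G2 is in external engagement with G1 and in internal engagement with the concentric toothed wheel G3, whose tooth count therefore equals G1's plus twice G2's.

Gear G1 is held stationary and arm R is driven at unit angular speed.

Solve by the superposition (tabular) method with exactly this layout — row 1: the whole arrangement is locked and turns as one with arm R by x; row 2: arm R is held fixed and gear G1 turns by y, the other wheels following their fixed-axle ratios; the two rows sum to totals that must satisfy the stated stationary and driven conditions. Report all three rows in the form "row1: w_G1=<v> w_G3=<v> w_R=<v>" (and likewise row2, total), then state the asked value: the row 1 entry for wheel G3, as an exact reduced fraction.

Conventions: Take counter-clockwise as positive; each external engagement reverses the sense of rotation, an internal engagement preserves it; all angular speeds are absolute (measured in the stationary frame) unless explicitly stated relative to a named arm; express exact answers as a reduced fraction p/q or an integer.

row1: w_G1=1 w_G3=1 w_R=1
row2: w_G1=-1 w_G3=7/17 w_R=0
total: w_G1=0 w_G3=24/17 w_R=1
asked value: 1

class = planetary set [G3 = 14+2·10 = 34; Willis about the carrier]
row 1 — lock + rotate with arm: ω_sun = ω_ring = ω_arm = x
row 2 — arm fixed, fixed-axis ratios: sun y, ring −(14/34)·y, arm 0
boundary: total ω_sun = x + y = 0 and total ω_arm = x = 1  ⇒  y = -1, x = 1
row 2 ring = −(14/34)·(-1) = 7/17
totals (row 1 + row 2): sun 1 + (-1) = 0, ring 1 + 7/17 = 24/17, arm 1 + 0 = 1
asked cell (row1, ring) = 1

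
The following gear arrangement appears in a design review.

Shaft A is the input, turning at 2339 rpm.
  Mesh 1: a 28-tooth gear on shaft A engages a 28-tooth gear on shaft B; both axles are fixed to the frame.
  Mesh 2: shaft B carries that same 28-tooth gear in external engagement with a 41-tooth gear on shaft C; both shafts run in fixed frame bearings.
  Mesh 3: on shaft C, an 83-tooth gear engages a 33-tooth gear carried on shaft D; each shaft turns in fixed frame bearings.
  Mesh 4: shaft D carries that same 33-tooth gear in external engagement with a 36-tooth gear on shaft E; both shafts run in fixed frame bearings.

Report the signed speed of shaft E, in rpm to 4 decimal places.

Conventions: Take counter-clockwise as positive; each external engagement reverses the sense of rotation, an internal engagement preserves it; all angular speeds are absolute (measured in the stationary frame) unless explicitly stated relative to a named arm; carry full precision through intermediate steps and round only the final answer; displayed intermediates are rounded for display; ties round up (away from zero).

+3682.8157 rpm

4-mesh fixed-axis compound train (all bearings frame-fixed)
mesh 1 [28T→28T]: ω = 2339.0000×28/28 = 2339.0000 rpm, sense flips to −
mesh 2 [28T→41T]: ω = 2339.0000×28/41 = 1597.3659 rpm, sense flips to +
mesh 3 [83T→33T]: ω = 1597.3659×83/33 = 4017.6171 rpm, sense flips to −
mesh 4 [33T→36T]: ω = 4017.6171×33/36 = 3682.8157 rpm, sense flips to +
signed output speed = +3682.8157 rpm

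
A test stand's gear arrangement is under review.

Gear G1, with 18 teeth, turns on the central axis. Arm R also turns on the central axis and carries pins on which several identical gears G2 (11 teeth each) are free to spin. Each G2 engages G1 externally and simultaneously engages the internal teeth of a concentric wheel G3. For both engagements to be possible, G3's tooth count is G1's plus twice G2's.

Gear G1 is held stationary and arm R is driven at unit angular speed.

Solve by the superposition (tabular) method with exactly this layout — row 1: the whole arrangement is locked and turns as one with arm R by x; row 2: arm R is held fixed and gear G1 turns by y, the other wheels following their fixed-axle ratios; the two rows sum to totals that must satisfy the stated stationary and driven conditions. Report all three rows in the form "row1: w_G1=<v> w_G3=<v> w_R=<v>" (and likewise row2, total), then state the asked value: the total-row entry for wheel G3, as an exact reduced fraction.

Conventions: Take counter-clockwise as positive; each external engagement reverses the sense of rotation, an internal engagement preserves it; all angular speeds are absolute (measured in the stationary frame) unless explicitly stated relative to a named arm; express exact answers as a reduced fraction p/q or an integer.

row1: w_G1=1 w_G3=1 w_R=1
row2: w_G1=-1 w_G3=9/20 w_R=0
total: w_G1=0 w_G3=29/20 w_R=1
asked value: 29/20

recognized (axles ride arm R): planetary set, 18/11/40 teeth
row 1: whole set turns with the arm by x
superposition row 2 [arm held]: sun y, ring −(18/40)·y, arm 0
boundary: total ω_sun = x + y = 0 and total ω_arm = x = 1  ⇒  y = -1, x = 1
row 2 ring = −(18/40)·(-1) = 9/20
totals (row 1 + row 2): sun 1 + (-1) = 0, ring 1 + 9/20 = 29/20, arm 1 + 0 = 1
asked cell (total, ring) = 29/20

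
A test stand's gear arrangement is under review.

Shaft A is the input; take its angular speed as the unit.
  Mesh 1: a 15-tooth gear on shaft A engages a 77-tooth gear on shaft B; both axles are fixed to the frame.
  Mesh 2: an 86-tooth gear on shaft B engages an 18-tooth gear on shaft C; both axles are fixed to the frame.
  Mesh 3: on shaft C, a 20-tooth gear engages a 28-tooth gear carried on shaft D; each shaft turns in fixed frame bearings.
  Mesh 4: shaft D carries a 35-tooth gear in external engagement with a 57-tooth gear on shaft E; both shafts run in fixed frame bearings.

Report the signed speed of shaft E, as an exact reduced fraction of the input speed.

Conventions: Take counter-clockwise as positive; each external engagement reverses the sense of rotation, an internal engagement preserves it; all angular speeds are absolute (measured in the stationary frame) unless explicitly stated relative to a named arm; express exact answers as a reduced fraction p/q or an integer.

5375/13167

4-mesh fixed-axis compound train (all bearings frame-fixed)
mesh 1 [15T→77T]: |ω|/ω_in = 1×15/77 = 15/77, sense flips to −
mesh 2 [86T→18T]: |ω|/ω_in = (15/77)×86/18 = 215/231, sense flips to +
mesh 3 [20T→28T]: |ω|/ω_in = (215/231)×20/28 = 1075/1617, sense flips to −
mesh 4 [35T→57T]: |ω|/ω_in = (1075/1617)×35/57 = 5375/13167, sense flips to +
signed output speed (× input speed) = 5375/13167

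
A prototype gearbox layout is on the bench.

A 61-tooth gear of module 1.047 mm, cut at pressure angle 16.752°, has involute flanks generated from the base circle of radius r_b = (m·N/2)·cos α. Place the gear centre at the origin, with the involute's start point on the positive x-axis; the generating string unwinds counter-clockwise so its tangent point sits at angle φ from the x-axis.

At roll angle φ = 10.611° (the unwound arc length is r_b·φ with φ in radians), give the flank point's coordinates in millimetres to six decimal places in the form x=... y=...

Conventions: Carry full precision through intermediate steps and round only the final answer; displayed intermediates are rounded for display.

topology: single-mesh involute geometry — m = 1.047, N = 61
pitch radius r_p = m·N/2 = 1.047·61/2 = 31.933500
base radius r_b = r_p·cos α = 31.933500·cos 16.752° = 30.578284
roll angle φ = 10.611° = 0.18519689 rad
x = r_b·(cos φ + φ·sin φ) = 31.098181
y = r_b·(sin φ − φ·cos φ) = 0.064521

x=31.098181 y=0.064521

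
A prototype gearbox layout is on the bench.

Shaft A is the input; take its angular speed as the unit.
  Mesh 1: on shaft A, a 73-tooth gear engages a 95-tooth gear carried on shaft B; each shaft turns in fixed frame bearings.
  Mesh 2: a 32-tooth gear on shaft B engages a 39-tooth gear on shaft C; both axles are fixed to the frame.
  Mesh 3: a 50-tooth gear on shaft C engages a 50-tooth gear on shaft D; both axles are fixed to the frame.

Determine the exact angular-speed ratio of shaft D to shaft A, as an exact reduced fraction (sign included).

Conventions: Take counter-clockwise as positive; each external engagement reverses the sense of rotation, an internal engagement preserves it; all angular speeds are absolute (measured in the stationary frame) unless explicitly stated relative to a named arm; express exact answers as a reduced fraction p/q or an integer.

-2336/3705

class = fixed-axis compound train [3 meshes; 3 ratios multiply, 3 sense flips]
mesh 1 [73T→95T]: running ratio 73/95, sense −
mesh 2 [32T→39T]: running ratio 2336/3705, sense +
mesh 3 [50T→50T]: running ratio 2336/3705, sense −
ω_out/ω_in = -2336/3705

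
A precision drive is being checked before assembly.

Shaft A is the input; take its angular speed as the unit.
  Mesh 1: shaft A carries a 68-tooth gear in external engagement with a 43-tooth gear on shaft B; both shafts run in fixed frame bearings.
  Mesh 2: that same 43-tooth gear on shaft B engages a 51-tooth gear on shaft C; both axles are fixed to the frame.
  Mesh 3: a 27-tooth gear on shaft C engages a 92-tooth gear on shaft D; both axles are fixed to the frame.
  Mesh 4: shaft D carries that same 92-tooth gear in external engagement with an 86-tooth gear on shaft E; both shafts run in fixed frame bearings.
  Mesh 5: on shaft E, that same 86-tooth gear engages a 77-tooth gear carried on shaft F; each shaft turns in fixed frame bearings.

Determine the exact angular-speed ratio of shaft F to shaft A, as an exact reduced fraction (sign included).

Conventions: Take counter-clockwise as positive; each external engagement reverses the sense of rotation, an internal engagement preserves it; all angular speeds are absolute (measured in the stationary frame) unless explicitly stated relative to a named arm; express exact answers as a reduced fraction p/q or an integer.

-36/77

class = fixed-axis compound train [5 meshes; 5 ratios multiply, 5 sense flips]
mesh 1 [68T→43T]: running ratio 68/43, sense −
mesh 2 [43T→51T]: running ratio 4/3, sense +
mesh 3 [27T→92T]: running ratio 9/23, sense −
mesh 4 [92T→86T]: running ratio 18/43, sense +
mesh 5 [86T→77T]: running ratio 36/77, sense −
ω_out/ω_in = -36/77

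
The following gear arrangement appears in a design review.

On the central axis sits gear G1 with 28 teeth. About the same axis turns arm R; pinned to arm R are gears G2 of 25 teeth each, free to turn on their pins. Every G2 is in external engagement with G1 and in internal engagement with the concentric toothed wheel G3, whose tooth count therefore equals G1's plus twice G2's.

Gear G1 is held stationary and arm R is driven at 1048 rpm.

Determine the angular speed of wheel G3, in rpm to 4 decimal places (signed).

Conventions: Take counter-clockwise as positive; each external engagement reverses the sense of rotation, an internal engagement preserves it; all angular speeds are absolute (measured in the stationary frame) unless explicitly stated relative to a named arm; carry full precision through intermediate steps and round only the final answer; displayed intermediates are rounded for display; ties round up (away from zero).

recognized (axles ride arm R): planetary set, 28/25/78 teeth
normalise by the input: solve with ω_arm = 1, then scale by 1048 rpm
ring teeth: 28 + 2·25 = 78
28(ω_sun−ω_arm) = −78(ω_ring−ω_arm),  ω_sun = 0, ω_arm = 1
ω_ring = 1 − (28/78)(0−1) = 53/39
scale: ω_ring = 53/39 × 1048 rpm = +1424.2051 rpm

+1424.2051 rpm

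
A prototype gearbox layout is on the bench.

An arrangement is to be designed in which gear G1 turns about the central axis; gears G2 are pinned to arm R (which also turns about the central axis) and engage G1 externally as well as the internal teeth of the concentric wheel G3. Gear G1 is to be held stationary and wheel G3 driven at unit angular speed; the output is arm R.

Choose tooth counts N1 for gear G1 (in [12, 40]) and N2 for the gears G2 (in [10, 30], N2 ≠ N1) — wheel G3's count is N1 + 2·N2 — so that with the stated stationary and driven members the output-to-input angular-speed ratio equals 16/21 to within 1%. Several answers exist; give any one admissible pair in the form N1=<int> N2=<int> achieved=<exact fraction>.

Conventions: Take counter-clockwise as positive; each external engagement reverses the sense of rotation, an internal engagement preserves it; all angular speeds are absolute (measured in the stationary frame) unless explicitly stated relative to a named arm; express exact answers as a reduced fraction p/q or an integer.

N1=20 N2=22 achieved=16/21

design class (target 16/21): planetary set
Willis with ω_sun = 0: ω_arm/ω_ring = N3/(N1+N3); set equal to 16/21  ⇒  N3/N1 = (16/21)/(1 − 16/21) = 16/5
N3 = N1 + 2·N2  ⇒  N2/N1 = (N3/N1 − 1)/2 = (16/5 − 1)/2 = 11/10
smallest multiple with N1 ≥ 12 and N2 ≥ 10: k = 2  ⇒  N1 = 2·10 = 20, N2 = 2·11 = 22 (N1 ≤ 40, N2 ≤ 30, N2 ≠ N1 ✓), N3 = 20 + 2·22 = 64
check: N3/(N1+N3) with N1 = 20, N3 = 64 gives 16/21; |achieved − target| = 0 ≤ 4/525 ✓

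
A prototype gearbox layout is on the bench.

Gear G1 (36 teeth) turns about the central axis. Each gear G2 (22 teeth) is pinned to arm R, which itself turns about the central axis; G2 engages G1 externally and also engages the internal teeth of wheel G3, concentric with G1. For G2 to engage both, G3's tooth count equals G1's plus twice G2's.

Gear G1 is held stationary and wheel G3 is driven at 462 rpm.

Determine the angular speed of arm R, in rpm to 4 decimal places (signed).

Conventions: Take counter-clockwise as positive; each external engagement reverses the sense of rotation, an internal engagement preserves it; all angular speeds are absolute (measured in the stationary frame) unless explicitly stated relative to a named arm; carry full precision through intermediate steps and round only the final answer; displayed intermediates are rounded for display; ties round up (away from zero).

planetary set (36T centre, 22T on arm, 80T internal) — Willis relation
normalise by the input: solve with ω_ring = 1, then scale by 462 rpm
ring teeth: 36 + 2·22 = 80
36(ω_sun−ω_arm) = −80(ω_ring−ω_arm),  ω_sun = 0, ω_ring = 1
36(0−ω_arm) = −80(1−ω_arm)  ⇒  116·ω_arm = 80  ⇒  ω_arm = 20/29
scale: ω_arm = 20/29 × 462 rpm = +318.6207 rpm

+318.6207 rpm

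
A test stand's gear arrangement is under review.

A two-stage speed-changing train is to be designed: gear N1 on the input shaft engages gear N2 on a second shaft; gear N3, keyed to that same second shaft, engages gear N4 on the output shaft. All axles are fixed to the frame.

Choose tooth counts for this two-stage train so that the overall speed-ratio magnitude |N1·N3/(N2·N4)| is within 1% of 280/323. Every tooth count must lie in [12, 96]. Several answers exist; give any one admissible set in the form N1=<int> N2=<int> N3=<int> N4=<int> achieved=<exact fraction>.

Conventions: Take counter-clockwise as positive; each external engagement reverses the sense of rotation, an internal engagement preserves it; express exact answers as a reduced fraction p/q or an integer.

N1=14 N2=17 N3=20 N4=19 achieved=280/323

2-stage fixed-axis compound train for ratio 280/323
target = 280/323 in lowest terms: an exact hit needs N1·N3 = k·280 and N2·N4 = k·323 for one integer k, every count in [12, 96]; additionally prefer no 1:1 stage (N1 ≠ N2, N3 ≠ N4)
k = 1: N1·N3 = 280 = 14·20, N2·N4 = 323 = 17·19
achieved = 14·20/(17·19) = 280/323; |achieved − target| = 0 ≤ 14/1615 ✓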